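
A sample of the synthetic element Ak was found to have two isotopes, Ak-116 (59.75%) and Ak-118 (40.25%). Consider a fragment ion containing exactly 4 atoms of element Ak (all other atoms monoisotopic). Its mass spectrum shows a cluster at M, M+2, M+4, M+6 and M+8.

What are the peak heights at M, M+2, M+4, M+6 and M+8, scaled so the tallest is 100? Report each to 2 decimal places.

36.73 : 98.96 : 100.00 : 44.91 : 7.56

Each Ak atom is independently Ak-116 (p = 0.5975) or Ak-118 (q = 0.4025); the cluster is the binomial expansion (p + q)^4.
P(M) = 0.5975^4 = 0.127453
P(M+2) = 4 × 0.5975^3 × 0.4025^1 = 0.343431
P(M+4) = 6 × 0.5975^2 × 0.4025^2 = 0.347023
P(M+6) = 4 × 0.5975^1 × 0.4025^3 = 0.155846
P(M+8) = 0.4025^4 = 0.026246
The M+4 peak is largest (0.347023); scaling to 100 gives 36.73 : 98.96 : 100.00 : 44.91 : 7.56.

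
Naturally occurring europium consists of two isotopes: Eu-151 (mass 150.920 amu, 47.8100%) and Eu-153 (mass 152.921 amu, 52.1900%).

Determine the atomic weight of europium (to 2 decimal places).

The abundance-weighted mean is 0.478100 × 150.920 + 0.521900 × 152.921
= 72.1549 + 79.8095 = 151.9644 amu

151.96 amu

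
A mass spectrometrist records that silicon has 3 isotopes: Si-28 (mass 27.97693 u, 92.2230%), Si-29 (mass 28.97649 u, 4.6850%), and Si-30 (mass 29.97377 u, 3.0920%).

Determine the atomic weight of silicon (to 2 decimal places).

Weight each isotope mass by its fractional abundance: 0.922230 × 27.97693 + 0.046850 × 28.97649 + 0.030920 × 29.97377
= 25.801164 + 1.357549 + 0.926789 = 28.085502 u

28.09 u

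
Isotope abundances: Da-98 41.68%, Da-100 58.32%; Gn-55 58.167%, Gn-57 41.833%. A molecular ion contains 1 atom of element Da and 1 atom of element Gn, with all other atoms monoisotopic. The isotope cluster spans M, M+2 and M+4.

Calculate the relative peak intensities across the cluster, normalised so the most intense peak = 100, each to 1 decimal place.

47.2 : 100.0 : 47.5

Element Da pattern (n=1): 0.4168 : 0.5832
Element Gn pattern (n=1): 0.58167 : 0.41833
Convolve the two distributions (both contribute in 2-u steps):
  M: 0.4168×0.58167 = 0.242440
  M+2: 0.4168×0.41833 + 0.5832×0.58167 = 0.513590
  M+4: 0.5832×0.41833 = 0.243970
Scale to base peak (0.513590) = 100: 47.2 : 100.0 : 47.5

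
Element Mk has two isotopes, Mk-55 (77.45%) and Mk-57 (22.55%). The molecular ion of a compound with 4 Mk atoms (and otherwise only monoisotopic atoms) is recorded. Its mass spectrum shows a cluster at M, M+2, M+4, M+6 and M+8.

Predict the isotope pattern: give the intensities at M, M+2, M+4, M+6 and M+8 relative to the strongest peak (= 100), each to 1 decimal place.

85.9 : 100.0 : 43.7 : 8.5 : 0.6

Expanding (0.7745 + 0.2255)^4:
P(M) = 0.7745^4 = 0.359820
P(M+2) = 4 × 0.7745^3 × 0.2255^1 = 0.419055
P(M+4) = 6 × 0.7745^2 × 0.2255^2 = 0.183015
P(M+6) = 4 × 0.7745^1 × 0.2255^3 = 0.035524
P(M+8) = 0.2255^4 = 0.002586
The M+2 peak is largest (0.419055); scaling to 100 gives 85.9 : 100.0 : 43.7 : 8.5 : 0.6.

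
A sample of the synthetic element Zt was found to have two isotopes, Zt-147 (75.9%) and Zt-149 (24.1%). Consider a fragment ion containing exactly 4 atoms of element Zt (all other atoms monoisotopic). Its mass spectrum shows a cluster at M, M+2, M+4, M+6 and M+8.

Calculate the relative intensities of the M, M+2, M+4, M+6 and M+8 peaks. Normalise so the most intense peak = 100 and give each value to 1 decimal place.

Expanding (0.759 + 0.241)^4:
P(M) = 0.759^4 = 0.331869
P(M+2) = 4 × 0.759^3 × 0.241^1 = 0.421505
P(M+4) = 6 × 0.759^2 × 0.241^2 = 0.200756
P(M+6) = 4 × 0.759^1 × 0.241^3 = 0.042496
P(M+8) = 0.241^4 = 0.003373
The M+2 peak is largest (0.421505); scaling to 100 gives 78.7 : 100.0 : 47.6 : 10.1 : 0.8.

78.7 : 100.0 : 47.6 : 10.1 : 0.8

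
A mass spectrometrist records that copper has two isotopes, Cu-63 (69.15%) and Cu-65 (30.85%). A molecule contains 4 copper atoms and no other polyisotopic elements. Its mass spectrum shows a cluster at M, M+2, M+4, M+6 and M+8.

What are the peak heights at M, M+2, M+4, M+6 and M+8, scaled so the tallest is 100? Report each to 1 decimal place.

Each Cu atom is independently Cu-63 (p = 0.6915) or Cu-65 (q = 0.3085); the cluster is the binomial expansion (p + q)^4.
P(M) = 0.6915^4 = 0.228649
P(M+2) = 4 × 0.6915^3 × 0.3085^1 = 0.408030
P(M+4) = 6 × 0.6915^2 × 0.3085^2 = 0.273052
P(M+6) = 4 × 0.6915^1 × 0.3085^3 = 0.081212
P(M+8) = 0.3085^4 = 0.009058
The M+2 peak is largest (0.408030); scaling to 100 gives 56.0 : 100.0 : 66.9 : 19.9 : 2.2.

56.0 : 100.0 : 66.9 : 19.9 : 2.2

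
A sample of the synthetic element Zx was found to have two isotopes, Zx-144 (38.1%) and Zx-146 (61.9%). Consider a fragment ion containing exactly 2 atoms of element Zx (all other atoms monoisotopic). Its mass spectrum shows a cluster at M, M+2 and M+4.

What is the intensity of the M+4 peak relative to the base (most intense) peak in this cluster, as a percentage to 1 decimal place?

Term probabilities: M 0.1452, M+2 0.4717, M+4 0.3832. Base peak = M+2.
P(M+2) = C(2,1) × 0.381^1 × 0.619^1 = 2 × 0.3810 × 0.6190 = 0.471678 (base)
P(M+4) = C(2,2) × 0.381^0 × 0.619^2 = 1 × 1.0000 × 0.383161 = 0.383161
Relative intensity = 0.383161 / 0.471678 × 100 = 81.2

81.2%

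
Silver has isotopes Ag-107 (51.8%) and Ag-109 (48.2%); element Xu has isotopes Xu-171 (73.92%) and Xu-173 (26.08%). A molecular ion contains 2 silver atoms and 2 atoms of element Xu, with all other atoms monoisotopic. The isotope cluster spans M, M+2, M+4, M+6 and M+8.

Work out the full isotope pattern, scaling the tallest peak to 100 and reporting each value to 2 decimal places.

Silver pattern (n=2): 0.268324 : 0.499352 : 0.232324
Element Xu pattern (n=2): 0.54641664 : 0.38556672 : 0.06801664
Convolve the two distributions (both contribute in 2-u steps):
  M: 0.268324×0.54641664 = 0.146617
  M+2: 0.268324×0.38556672 + 0.499352×0.54641664 = 0.376311
  M+4: 0.268324×0.06801664 + 0.499352×0.38556672 + 0.232324×0.54641664 = 0.337730
  M+6: 0.499352×0.06801664 + 0.232324×0.38556672 = 0.123541
  M+8: 0.232324×0.06801664 = 0.015802
Scale to base peak (0.376311) = 100: 38.96 : 100.00 : 89.75 : 32.83 : 4.20

38.96 : 100.00 : 89.75 : 32.83 : 4.20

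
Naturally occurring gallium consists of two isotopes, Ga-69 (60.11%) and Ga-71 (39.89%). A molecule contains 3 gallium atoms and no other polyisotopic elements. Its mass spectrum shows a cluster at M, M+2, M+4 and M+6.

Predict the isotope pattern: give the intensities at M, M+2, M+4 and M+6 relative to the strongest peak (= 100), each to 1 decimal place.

50.2 : 100.0 : 66.4 : 14.7

The 3 Ga atoms are independent, so intensities follow the terms of (0.6011 + 0.3989)^3.
P(M) = 0.6011^3 = 0.217190
P(M+2) = 3 × 0.6011^2 × 0.3989^1 = 0.432393
P(M+4) = 3 × 0.6011^1 × 0.3989^2 = 0.286943
P(M+6) = 0.3989^3 = 0.063473
The M+2 peak is largest (0.432393); scaling to 100 gives 50.2 : 100.0 : 66.4 : 14.7.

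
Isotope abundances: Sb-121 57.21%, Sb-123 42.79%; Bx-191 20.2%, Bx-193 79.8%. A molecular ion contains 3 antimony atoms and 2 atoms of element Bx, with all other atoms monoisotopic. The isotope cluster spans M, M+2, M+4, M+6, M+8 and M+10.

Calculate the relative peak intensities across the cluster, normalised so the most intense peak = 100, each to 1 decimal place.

Antimony pattern (n=3): 0.18724742 : 0.42015297 : 0.3142518 : 0.07834781
Element Bx pattern (n=2): 0.040804 : 0.322392 : 0.636804
Convolve the two distributions (both contribute in 2-u steps):
  M: 0.18724742×0.040804 = 0.007640
  M+2: 0.18724742×0.322392 + 0.42015297×0.040804 = 0.077511
  M+4: 0.18724742×0.636804 + 0.42015297×0.322392 + 0.3142518×0.040804 = 0.267517
  M+6: 0.42015297×0.636804 + 0.3142518×0.322392 + 0.07834781×0.040804 = 0.372064
  M+8: 0.3142518×0.636804 + 0.07834781×0.322392 = 0.225376
  M+10: 0.07834781×0.636804 = 0.049892
Scale to base peak (0.372064) = 100: 2.1 : 20.8 : 71.9 : 100.0 : 60.6 : 13.4

2.1 : 20.8 : 71.9 : 100.0 : 60.6 : 13.4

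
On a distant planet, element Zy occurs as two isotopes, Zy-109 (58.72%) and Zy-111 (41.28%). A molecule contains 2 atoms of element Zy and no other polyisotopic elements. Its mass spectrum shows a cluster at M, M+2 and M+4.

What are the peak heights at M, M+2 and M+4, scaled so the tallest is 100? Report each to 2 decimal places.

71.12 : 100.00 : 35.15

Each Zy atom is independently Zy-109 (p = 0.5872) or Zy-111 (q = 0.4128); the cluster is the binomial expansion (p + q)^2.
P(M) = 0.5872^2 = 0.344804
P(M+2) = 2 × 0.5872^1 × 0.4128^1 = 0.484792
P(M+4) = 0.4128^2 = 0.170404
The M+2 peak is largest (0.484792); scaling to 100 gives 71.12 : 100.00 : 35.15.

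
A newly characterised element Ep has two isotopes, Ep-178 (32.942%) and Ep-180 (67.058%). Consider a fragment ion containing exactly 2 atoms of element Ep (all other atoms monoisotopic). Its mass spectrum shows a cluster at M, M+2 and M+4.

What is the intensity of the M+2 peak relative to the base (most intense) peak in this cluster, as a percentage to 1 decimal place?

98.2%

(0.32942 + 0.67058)^2 gives M 0.1085, M+2 0.4418, M+4 0.4497; the largest is M+4.
P(M+4) = C(2,2) × 0.32942^0 × 0.67058^2 = 1 × 1.0000 × 0.44967754 = 0.449678 (base)
P(M+2) = C(2,1) × 0.32942^1 × 0.67058^1 = 2 × 0.32942 × 0.67058 = 0.441805
Relative intensity = 0.441805 / 0.449678 × 100 = 98.2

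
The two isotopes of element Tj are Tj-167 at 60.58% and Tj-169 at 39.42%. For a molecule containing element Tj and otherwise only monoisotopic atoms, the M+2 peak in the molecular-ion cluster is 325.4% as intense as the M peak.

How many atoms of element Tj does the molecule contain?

5

With n Tj atoms, P(M+2)/P(M) = C(n,1)·p^(n−1)q / p^n = n·q/p = n · 0.3942/0.6058.
n = 3.254 × 0.6058/0.3942 = 5.00 ≈ 5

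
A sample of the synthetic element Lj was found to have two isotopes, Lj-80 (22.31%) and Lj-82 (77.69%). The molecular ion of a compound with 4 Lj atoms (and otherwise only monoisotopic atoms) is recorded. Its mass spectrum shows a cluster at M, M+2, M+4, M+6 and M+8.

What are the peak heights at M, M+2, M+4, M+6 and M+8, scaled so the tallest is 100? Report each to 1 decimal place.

0.6 : 8.2 : 43.1 : 100.0 : 87.1

Expanding (0.2231 + 0.7769)^4:
P(M) = 0.2231^4 = 0.002477
P(M+2) = 4 × 0.2231^3 × 0.7769^1 = 0.034508
P(M+4) = 6 × 0.2231^2 × 0.7769^2 = 0.180252
P(M+6) = 4 × 0.2231^1 × 0.7769^3 = 0.418461
P(M+8) = 0.7769^4 = 0.364301
The M+6 peak is largest (0.418461); scaling to 100 gives 0.6 : 8.2 : 43.1 : 100.0 : 87.1.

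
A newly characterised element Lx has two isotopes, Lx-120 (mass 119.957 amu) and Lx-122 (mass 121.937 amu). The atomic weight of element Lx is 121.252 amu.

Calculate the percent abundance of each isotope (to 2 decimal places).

Lx-120: 34.60%, Lx-122: 65.40%

Writing the weighted mean with unknown fraction x of Lx-120:
119.957·x + 121.937·(1 − x) = 121.252
(119.957 − 121.937)·x = 121.252 − 121.937
x = -0.685 / -1.980 = 0.34596 → 34.60% Lx-120, 65.40% Lx-122.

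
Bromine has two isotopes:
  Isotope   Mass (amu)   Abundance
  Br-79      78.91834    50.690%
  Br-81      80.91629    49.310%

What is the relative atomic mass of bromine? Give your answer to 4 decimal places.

79.9035 amu

Ar = Σ fᵢ·mᵢ = 0.50690 × 78.91834 + 0.49310 × 80.91629
= 40.003707 + 39.899823 = 79.903530 amu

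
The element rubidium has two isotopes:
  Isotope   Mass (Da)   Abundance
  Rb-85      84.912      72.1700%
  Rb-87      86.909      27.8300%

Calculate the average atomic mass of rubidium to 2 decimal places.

85.47 Da

Ar = Σ fᵢ·mᵢ = 0.721700 × 84.912 + 0.278300 × 86.909
= 61.2810 + 24.1868 = 85.4678 Da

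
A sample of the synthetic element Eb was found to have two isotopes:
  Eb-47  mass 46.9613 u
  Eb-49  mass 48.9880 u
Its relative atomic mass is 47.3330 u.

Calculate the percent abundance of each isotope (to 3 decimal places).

Eb-47: 81.660%, Eb-49: 18.340%

With x = fraction of Eb-47 (so Eb-49 is 1 − x):
46.9613·x + 48.9880·(1 − x) = 47.3330
(46.9613 − 48.9880)·x = 47.3330 − 48.9880
x = -1.6550 / -2.0267 = 0.81660 → 81.660% Eb-47, 18.340% Eb-49.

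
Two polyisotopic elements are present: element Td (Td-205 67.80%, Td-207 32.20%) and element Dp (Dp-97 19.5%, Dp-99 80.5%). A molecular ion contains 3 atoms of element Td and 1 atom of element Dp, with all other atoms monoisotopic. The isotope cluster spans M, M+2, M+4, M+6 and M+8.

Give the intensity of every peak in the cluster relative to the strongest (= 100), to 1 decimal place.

15.2 : 84.7 : 100.0 : 44.2 : 6.7

Element Td pattern (n=3): 0.31166575 : 0.44405474 : 0.21089326 : 0.03338625
Element Dp pattern (n=1): 0.1950 : 0.8050
Convolve the two distributions (both contribute in 2-u steps):
  M: 0.31166575×0.1950 = 0.060775
  M+2: 0.31166575×0.8050 + 0.44405474×0.1950 = 0.337482
  M+4: 0.44405474×0.8050 + 0.21089326×0.1950 = 0.398588
  M+6: 0.21089326×0.8050 + 0.03338625×0.1950 = 0.176279
  M+8: 0.03338625×0.8050 = 0.026876
Scale to base peak (0.398588) = 100: 15.2 : 84.7 : 100.0 : 44.2 : 6.7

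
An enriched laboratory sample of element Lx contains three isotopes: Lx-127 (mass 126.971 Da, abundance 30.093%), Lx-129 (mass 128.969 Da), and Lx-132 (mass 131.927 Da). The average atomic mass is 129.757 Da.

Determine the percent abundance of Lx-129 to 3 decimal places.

22.941%

The remaining 69.907% is split between Lx-129 (fraction x) and Lx-132 (fraction 0.69907 − x).
Substituting: 128.969x + 131.927(0.69907 − x) = 91.54761697
(128.969 − 131.927)x = -0.67859092  ⇒  x = 0.22941, y = 0.46966
Lx-129: 22.941%, Lx-132: 46.966%.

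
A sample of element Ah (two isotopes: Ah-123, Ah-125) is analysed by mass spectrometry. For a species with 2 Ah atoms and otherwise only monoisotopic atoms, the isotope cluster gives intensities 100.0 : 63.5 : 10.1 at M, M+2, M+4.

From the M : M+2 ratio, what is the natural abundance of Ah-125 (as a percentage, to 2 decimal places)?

24.10%

Write p for the Ah-123 fraction. I(M+2)/I(M) = [C(2,1)·p^1·(1−p)] / p^2 = 2·(1−p)/p = 63.5/100.0 = 0.6350
(1−p)/p = 0.6350/2 = 0.3175  ⇒  p = 1/(1 + 0.3175) = 0.7590
Ah-123: 75.90%, Ah-125: 24.10%.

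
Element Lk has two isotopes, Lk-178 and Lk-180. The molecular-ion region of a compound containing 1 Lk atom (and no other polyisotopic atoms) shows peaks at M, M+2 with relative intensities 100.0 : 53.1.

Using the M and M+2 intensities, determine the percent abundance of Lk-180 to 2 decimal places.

34.68%

If p is the fraction of Lk that is Lk-178, then I(M+2)/I(M) = [C(1,1)·p^0·(1−p)] / p^1 = 1·(1−p)/p = 53.1/100.0 = 0.5310
(1−p)/p = 0.5310/1 = 0.5310  ⇒  p = 1/(1 + 0.5310) = 0.6532
Lk-178: 65.32%, Lk-180: 34.68%.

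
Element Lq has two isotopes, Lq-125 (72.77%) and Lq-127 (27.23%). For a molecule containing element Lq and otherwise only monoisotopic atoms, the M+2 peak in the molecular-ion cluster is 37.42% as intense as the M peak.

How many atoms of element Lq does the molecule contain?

The M+2/M ratio from n Lq atoms is n · q/p = n · 0.2723/0.7277.
n = 0.3742 × 0.7277/0.2723 = 1.00 ≈ 1

1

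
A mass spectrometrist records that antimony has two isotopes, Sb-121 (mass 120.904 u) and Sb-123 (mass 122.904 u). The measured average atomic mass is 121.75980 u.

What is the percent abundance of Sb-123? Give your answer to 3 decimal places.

Writing the weighted mean with unknown fraction x of Sb-121:
120.904·x + 122.904·(1 − x) = 121.75980
(120.904 − 122.904)·x = 121.75980 − 122.904
x = -1.14420 / -2.000 = 0.57210 → 57.210% Sb-121, 42.790% Sb-123.

42.790%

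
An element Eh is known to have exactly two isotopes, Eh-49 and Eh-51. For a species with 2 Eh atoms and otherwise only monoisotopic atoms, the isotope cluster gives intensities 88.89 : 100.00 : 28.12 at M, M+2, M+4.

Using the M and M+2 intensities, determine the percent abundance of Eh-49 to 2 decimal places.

Write p for the Eh-49 fraction. I(M+2)/I(M) = [C(2,1)·p^1·(1−p)] / p^2 = 2·(1−p)/p = 100.00/88.89 = 1.1250
(1−p)/p = 1.1250/2 = 0.5625  ⇒  p = 1/(1 + 0.5625) = 0.6400
Eh-49: 64.00%, Eh-51: 36.00%.

64.00%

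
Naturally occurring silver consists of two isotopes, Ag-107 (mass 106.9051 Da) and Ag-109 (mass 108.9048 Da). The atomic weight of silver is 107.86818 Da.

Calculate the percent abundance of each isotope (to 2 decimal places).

Writing the weighted mean with unknown fraction x of Ag-107:
106.9051·x + 108.9048·(1 − x) = 107.86818
(106.9051 − 108.9048)·x = 107.86818 − 108.9048
x = -1.03662 / -1.9997 = 0.51839 → 51.84% Ag-107, 48.16% Ag-109.

Ag-107: 51.84%, Ag-109: 48.16%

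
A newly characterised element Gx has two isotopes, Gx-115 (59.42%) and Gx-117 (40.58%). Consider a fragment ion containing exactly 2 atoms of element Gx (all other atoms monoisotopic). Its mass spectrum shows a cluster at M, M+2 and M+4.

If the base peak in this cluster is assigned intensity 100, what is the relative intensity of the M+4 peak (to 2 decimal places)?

34.15

(0.5942 + 0.4058)^2 gives M 0.3531, M+2 0.4823, M+4 0.1647; the largest is M+2.
P(M+2) = C(2,1) × 0.5942^1 × 0.4058^1 = 2 × 0.5942 × 0.4058 = 0.482253 (base)
P(M+4) = C(2,2) × 0.5942^0 × 0.4058^2 = 1 × 1.0000 × 0.16467364 = 0.164674
Relative intensity = 0.164674 / 0.482253 × 100 = 34.15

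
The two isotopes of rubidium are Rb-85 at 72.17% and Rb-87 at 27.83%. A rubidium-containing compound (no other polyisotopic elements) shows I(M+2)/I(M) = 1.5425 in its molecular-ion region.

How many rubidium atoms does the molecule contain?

4

For n independent Rb atoms, I(M+2)/I(M) = n · (abundance Rb-87) / (abundance Rb-85) = n · 0.2783/0.7217.
n = 1.5425 × 0.7217/0.2783 = 4.00 ≈ 4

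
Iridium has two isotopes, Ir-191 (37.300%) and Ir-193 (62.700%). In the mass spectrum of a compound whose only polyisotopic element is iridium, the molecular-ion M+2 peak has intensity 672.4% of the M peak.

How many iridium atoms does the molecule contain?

The M+2/M ratio from n Ir atoms is n · q/p = n · 0.62700/0.37300.
n = 6.724 × 0.37300/0.62700 = 4.00 ≈ 4

4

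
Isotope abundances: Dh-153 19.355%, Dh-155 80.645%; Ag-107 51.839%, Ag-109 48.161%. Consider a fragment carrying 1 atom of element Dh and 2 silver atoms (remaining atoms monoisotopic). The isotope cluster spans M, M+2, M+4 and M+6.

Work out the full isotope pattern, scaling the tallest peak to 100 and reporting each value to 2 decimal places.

11.62 : 70.01 : 100.00 : 41.79

Element Dh pattern (n=1): 0.19355 : 0.80645
Silver pattern (n=2): 0.26872819 : 0.49932362 : 0.23194819
Convolve the two distributions (both contribute in 2-u steps):
  M: 0.19355×0.26872819 = 0.052012
  M+2: 0.19355×0.49932362 + 0.80645×0.26872819 = 0.313360
  M+4: 0.19355×0.23194819 + 0.80645×0.49932362 = 0.447573
  M+6: 0.80645×0.23194819 = 0.187055
Scale to base peak (0.447573) = 100: 11.62 : 70.01 : 100.00 : 41.79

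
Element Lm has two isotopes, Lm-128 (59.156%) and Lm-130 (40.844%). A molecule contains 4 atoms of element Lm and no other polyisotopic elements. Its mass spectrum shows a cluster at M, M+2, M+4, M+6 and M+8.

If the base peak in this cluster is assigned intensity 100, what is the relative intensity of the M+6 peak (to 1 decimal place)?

(0.59156 + 0.40844)^4 gives M 0.1225, M+2 0.3382, M+4 0.3503, M+6 0.1612, M+8 0.0278; the largest is M+4.
P(M+4) = C(4,2) × 0.59156^2 × 0.40844^2 = 6 × 0.34994323 × 0.16682323 = 0.350272 (base)
P(M+6) = C(4,3) × 0.59156^1 × 0.40844^3 = 4 × 0.59156 × 0.06813728 = 0.161229
Relative intensity = 0.161229 / 0.350272 × 100 = 46.0

46.0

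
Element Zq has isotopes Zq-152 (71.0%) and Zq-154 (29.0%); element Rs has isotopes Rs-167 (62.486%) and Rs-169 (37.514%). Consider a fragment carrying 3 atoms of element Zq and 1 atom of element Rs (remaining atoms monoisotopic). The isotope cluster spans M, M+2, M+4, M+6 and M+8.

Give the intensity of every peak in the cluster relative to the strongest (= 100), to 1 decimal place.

54.8 : 100.0 : 67.7 : 20.2 : 2.2

Element Zq pattern (n=3): 0.357911 : 0.438567 : 0.179133 : 0.024389
Element Rs pattern (n=1): 0.62486 : 0.37514
Convolve the two distributions (both contribute in 2-u steps):
  M: 0.357911×0.62486 = 0.223644
  M+2: 0.357911×0.37514 + 0.438567×0.62486 = 0.408310
  M+4: 0.438567×0.37514 + 0.179133×0.62486 = 0.276457
  M+6: 0.179133×0.37514 + 0.024389×0.62486 = 0.082440
  M+8: 0.024389×0.37514 = 0.009149
Scale to base peak (0.408310) = 100: 54.8 : 100.0 : 67.7 : 20.2 : 2.2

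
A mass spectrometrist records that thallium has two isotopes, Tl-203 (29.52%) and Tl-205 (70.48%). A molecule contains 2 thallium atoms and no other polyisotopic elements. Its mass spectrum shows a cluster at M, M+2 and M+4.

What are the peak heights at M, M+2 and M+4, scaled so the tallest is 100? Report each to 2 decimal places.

17.54 : 83.77 : 100.00

Each Tl atom is independently Tl-203 (p = 0.2952) or Tl-205 (q = 0.7048); the cluster is the binomial expansion (p + q)^2.
P(M) = 0.2952^2 = 0.087143
P(M+2) = 2 × 0.2952^1 × 0.7048^1 = 0.416114
P(M+4) = 0.7048^2 = 0.496743
The M+4 peak is largest (0.496743); scaling to 100 gives 17.54 : 83.77 : 100.00.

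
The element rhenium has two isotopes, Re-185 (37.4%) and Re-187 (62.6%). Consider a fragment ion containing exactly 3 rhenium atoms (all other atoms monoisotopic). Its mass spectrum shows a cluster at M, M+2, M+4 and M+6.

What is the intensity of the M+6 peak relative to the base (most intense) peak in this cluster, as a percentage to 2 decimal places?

55.79%

Term probabilities: M 0.0523, M+2 0.2627, M+4 0.4397, M+6 0.2453. Base peak = M+4.
P(M+4) = C(3,2) × 0.374^1 × 0.626^2 = 3 × 0.3740 × 0.391876 = 0.439685 (base)
P(M+6) = C(3,3) × 0.374^0 × 0.626^3 = 1 × 1.0000 × 0.24531438 = 0.245314
Relative intensity = 0.245314 / 0.439685 × 100 = 55.79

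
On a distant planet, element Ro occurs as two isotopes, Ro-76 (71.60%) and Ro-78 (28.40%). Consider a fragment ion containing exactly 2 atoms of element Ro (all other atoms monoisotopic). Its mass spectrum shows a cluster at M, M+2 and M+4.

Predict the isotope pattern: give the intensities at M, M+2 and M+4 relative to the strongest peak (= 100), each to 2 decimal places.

100.00 : 79.33 : 15.73

Each Ro atom is independently Ro-76 (p = 0.7160) or Ro-78 (q = 0.2840); the cluster is the binomial expansion (p + q)^2.
P(M) = 0.7160^2 = 0.512656
P(M+2) = 2 × 0.7160^1 × 0.2840^1 = 0.406688
P(M+4) = 0.2840^2 = 0.080656
The M peak is largest (0.512656); scaling to 100 gives 100.00 : 79.33 : 15.73.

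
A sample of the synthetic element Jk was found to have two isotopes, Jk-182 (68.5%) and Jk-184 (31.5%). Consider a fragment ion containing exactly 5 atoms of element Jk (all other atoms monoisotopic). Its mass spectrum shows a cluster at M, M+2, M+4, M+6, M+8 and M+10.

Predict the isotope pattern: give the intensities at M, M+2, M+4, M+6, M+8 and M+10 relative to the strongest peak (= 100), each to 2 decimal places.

Expanding (0.685 + 0.315)^5:
P(M) = 0.685^5 = 0.150818
P(M+2) = 5 × 0.685^4 × 0.315^1 = 0.346771
P(M+4) = 10 × 0.685^3 × 0.315^2 = 0.318928
P(M+6) = 10 × 0.685^2 × 0.315^3 = 0.146660
P(M+8) = 5 × 0.685^1 × 0.315^4 = 0.033721
P(M+10) = 0.315^5 = 0.003101
The M+2 peak is largest (0.346771); scaling to 100 gives 43.49 : 100.00 : 91.97 : 42.29 : 9.72 : 0.89.

43.49 : 100.00 : 91.97 : 42.29 : 9.72 : 0.89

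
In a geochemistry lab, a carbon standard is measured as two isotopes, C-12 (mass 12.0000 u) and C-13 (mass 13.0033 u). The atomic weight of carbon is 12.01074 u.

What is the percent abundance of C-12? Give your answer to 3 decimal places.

With x = fraction of C-12 (so C-13 is 1 − x):
12.0000·x + 13.0033·(1 − x) = 12.01074
(12.0000 − 13.0033)·x = 12.01074 − 13.0033
x = -0.99256 / -1.0033 = 0.98930 → 98.930% C-12, 1.070% C-13.

98.930%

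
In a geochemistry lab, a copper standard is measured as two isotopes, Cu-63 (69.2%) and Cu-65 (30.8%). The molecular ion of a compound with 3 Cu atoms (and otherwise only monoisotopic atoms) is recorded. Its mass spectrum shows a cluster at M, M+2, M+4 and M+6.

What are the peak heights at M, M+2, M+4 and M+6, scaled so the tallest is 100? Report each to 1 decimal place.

Each Cu atom is independently Cu-63 (p = 0.692) or Cu-65 (q = 0.308); the cluster is the binomial expansion (p + q)^3.
P(M) = 0.692^3 = 0.331374
P(M+2) = 3 × 0.692^2 × 0.308^1 = 0.442470
P(M+4) = 3 × 0.692^1 × 0.308^2 = 0.196938
P(M+6) = 0.308^3 = 0.029218
The M+2 peak is largest (0.442470); scaling to 100 gives 74.9 : 100.0 : 44.5 : 6.6.

74.9 : 100.0 : 44.5 : 6.6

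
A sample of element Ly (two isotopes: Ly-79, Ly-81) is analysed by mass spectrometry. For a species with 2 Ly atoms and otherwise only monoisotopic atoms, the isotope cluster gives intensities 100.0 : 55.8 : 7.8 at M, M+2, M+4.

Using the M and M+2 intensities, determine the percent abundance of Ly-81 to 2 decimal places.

21.81%

Write p for the Ly-79 fraction. I(M+2)/I(M) = [C(2,1)·p^1·(1−p)] / p^2 = 2·(1−p)/p = 55.8/100.0 = 0.5580
(1−p)/p = 0.5580/2 = 0.2790  ⇒  p = 1/(1 + 0.2790) = 0.7819
Ly-79: 78.19%, Ly-81: 21.81%.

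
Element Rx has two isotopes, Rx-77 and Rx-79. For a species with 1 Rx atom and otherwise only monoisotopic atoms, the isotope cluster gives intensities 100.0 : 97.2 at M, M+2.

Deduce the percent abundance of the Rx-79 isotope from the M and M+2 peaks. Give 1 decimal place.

49.3%

Write p for the Rx-77 fraction. I(M+2)/I(M) = [C(1,1)·p^0·(1−p)] / p^1 = 1·(1−p)/p = 97.2/100.0 = 0.9720
(1−p)/p = 0.9720/1 = 0.9720  ⇒  p = 1/(1 + 0.9720) = 0.5071
Rx-77: 50.7%, Rx-79: 49.3%.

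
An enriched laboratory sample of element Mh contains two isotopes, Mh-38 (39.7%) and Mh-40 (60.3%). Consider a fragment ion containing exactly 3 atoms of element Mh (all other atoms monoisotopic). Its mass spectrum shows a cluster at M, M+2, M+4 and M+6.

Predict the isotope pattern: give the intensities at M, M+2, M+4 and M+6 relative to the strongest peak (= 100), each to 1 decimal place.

14.4 : 65.8 : 100.0 : 50.6

Expanding (0.397 + 0.603)^3:
P(M) = 0.397^3 = 0.062571
P(M+2) = 3 × 0.397^2 × 0.603^1 = 0.285115
P(M+4) = 3 × 0.397^1 × 0.603^2 = 0.433058
P(M+6) = 0.603^3 = 0.219256
The M+4 peak is largest (0.433058); scaling to 100 gives 14.4 : 65.8 : 100.0 : 50.6.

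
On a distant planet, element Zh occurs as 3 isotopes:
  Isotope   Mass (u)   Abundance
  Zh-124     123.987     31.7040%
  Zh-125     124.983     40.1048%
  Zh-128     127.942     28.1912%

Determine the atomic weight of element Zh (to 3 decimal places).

125.501 u

Ar = Σ fᵢ·mᵢ = 0.317040 × 123.987 + 0.401048 × 124.983 + 0.281912 × 127.942
= 39.3088 + 50.1242 + 36.0684 = 125.5014 u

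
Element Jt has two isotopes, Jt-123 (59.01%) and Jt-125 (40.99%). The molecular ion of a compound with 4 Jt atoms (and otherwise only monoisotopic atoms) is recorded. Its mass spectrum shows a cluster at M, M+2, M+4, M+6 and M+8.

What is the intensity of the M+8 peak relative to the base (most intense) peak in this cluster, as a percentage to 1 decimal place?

Term probabilities: M 0.1213, M+2 0.3369, M+4 0.3510, M+6 0.1626, M+8 0.0282. Base peak = M+4.
P(M+4) = C(4,2) × 0.5901^2 × 0.4099^2 = 6 × 0.34821801 × 0.16801801 = 0.351041 (base)
P(M+8) = C(4,4) × 0.5901^0 × 0.4099^4 = 1 × 1.0000 × 0.02823005 = 0.028230
Relative intensity = 0.028230 / 0.351041 × 100 = 8.0

8.0%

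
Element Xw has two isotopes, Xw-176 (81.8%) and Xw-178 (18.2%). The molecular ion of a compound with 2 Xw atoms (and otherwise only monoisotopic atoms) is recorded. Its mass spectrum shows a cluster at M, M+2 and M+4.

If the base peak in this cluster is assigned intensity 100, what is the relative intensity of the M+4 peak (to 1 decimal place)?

Term probabilities: M 0.6691, M+2 0.2978, M+4 0.0331. Base peak = M.
P(M) = C(2,0) × 0.818^2 × 0.182^0 = 1 × 0.669124 × 1.0000 = 0.669124 (base)
P(M+4) = C(2,2) × 0.818^0 × 0.182^2 = 1 × 1.0000 × 0.033124 = 0.033124
Relative intensity = 0.033124 / 0.669124 × 100 = 5.0

5.0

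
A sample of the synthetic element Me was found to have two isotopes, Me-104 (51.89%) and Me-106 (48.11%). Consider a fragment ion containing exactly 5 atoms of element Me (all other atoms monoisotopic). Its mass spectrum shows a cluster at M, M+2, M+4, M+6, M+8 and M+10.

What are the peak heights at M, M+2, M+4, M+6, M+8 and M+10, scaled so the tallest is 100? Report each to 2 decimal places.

The 5 Me atoms are independent, so intensities follow the terms of (0.5189 + 0.4811)^5.
P(M) = 0.5189^5 = 0.037620
P(M+2) = 5 × 0.5189^4 × 0.4811^1 = 0.174397
P(M+4) = 10 × 0.5189^3 × 0.4811^2 = 0.323386
P(M+6) = 10 × 0.5189^2 × 0.4811^3 = 0.299829
P(M+8) = 5 × 0.5189^1 × 0.4811^4 = 0.138994
P(M+10) = 0.4811^5 = 0.025774
The M+4 peak is largest (0.323386); scaling to 100 gives 11.63 : 53.93 : 100.00 : 92.72 : 42.98 : 7.97.

11.63 : 53.93 : 100.00 : 92.72 : 42.98 : 7.97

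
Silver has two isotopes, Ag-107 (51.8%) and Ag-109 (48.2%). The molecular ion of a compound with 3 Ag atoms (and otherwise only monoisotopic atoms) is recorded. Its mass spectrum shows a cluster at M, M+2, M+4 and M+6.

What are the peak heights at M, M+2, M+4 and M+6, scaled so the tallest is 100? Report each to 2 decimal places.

35.82 : 100.00 : 93.05 : 28.86

Each Ag atom is independently Ag-107 (p = 0.518) or Ag-109 (q = 0.482); the cluster is the binomial expansion (p + q)^3.
P(M) = 0.518^3 = 0.138992
P(M+2) = 3 × 0.518^2 × 0.482^1 = 0.387997
P(M+4) = 3 × 0.518^1 × 0.482^2 = 0.361031
P(M+6) = 0.482^3 = 0.111980
The M+2 peak is largest (0.387997); scaling to 100 gives 35.82 : 100.00 : 93.05 : 28.86.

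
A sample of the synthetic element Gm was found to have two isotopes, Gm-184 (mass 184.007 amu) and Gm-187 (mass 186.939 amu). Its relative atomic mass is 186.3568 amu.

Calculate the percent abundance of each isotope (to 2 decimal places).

Writing the weighted mean with unknown fraction x of Gm-184:
184.007·x + 186.939·(1 − x) = 186.3568
(184.007 − 186.939)·x = 186.3568 − 186.939
x = -0.5822 / -2.932 = 0.19857 → 19.86% Gm-184, 80.14% Gm-187.

Gm-184: 19.86%, Gm-187: 80.14%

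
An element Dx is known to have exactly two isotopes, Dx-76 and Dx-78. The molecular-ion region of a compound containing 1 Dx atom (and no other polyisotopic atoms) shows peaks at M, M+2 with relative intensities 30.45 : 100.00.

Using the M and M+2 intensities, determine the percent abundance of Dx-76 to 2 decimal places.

Write p for the Dx-76 fraction. I(M+2)/I(M) = [C(1,1)·p^0·(1−p)] / p^1 = 1·(1−p)/p = 100.00/30.45 = 3.2841
(1−p)/p = 3.2841/1 = 3.2841  ⇒  p = 1/(1 + 3.2841) = 0.2334
Dx-76: 23.34%, Dx-78: 76.66%.

23.34%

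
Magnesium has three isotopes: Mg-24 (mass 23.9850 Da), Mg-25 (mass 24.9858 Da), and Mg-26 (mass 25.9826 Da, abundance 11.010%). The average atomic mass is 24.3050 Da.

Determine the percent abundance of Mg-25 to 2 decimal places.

10.00%

The remaining 88.990% is split between Mg-24 (fraction x) and Mg-25 (fraction 0.88990 − x).
Substituting: 23.9850x + 24.9858(0.88990 − x) = 21.44431574
(23.9850 − 24.9858)x = -0.79054768  ⇒  x = 0.78992, y = 0.09998
Mg-24: 78.99%, Mg-25: 10.00%.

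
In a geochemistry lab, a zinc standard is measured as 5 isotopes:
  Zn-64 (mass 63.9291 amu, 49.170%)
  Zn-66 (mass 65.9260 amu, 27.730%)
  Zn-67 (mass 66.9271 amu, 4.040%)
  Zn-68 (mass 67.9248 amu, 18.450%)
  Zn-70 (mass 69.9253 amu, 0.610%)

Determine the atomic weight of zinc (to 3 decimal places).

65.378 amu

Ar = Σ fᵢ·mᵢ = 0.49170 × 63.9291 + 0.27730 × 65.9260 + 0.04040 × 66.9271 + 0.18450 × 67.9248 + 0.00610 × 69.9253
= 31.43394 + 18.28128 + 2.70385 + 12.53213 + 0.42654 = 65.37774 amu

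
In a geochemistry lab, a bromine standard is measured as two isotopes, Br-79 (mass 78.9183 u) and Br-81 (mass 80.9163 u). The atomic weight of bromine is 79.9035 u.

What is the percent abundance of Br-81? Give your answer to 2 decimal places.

With x = fraction of Br-79 (so Br-81 is 1 − x):
78.9183·x + 80.9163·(1 − x) = 79.9035
(78.9183 − 80.9163)·x = 79.9035 − 80.9163
x = -1.0128 / -1.9980 = 0.50691 → 50.69% Br-79, 49.31% Br-81.

49.31%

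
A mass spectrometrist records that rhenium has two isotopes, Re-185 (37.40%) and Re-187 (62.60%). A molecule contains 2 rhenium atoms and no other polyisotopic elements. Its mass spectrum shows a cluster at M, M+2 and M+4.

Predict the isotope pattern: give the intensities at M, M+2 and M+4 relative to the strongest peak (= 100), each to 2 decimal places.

29.87 : 100.00 : 83.69

Expanding (0.3740 + 0.6260)^2:
P(M) = 0.3740^2 = 0.139876
P(M+2) = 2 × 0.3740^1 × 0.6260^1 = 0.468248
P(M+4) = 0.6260^2 = 0.391876
The M+2 peak is largest (0.468248); scaling to 100 gives 29.87 : 100.00 : 83.69.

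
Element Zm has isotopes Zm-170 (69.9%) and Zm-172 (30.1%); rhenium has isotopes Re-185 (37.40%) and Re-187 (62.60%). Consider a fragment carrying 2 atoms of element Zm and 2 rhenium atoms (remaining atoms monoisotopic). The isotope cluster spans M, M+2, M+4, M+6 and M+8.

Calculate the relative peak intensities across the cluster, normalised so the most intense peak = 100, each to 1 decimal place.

Element Zm pattern (n=2): 0.488601 : 0.420798 : 0.090601
Rhenium pattern (n=2): 0.139876 : 0.468248 : 0.391876
Convolve the two distributions (both contribute in 2-u steps):
  M: 0.488601×0.139876 = 0.068344
  M+2: 0.488601×0.468248 + 0.420798×0.139876 = 0.287646
  M+4: 0.488601×0.391876 + 0.420798×0.468248 + 0.090601×0.139876 = 0.401182
  M+6: 0.420798×0.391876 + 0.090601×0.468248 = 0.207324
  M+8: 0.090601×0.391876 = 0.035504
Scale to base peak (0.401182) = 100: 17.0 : 71.7 : 100.0 : 51.7 : 8.8

17.0 : 71.7 : 100.0 : 51.7 : 8.8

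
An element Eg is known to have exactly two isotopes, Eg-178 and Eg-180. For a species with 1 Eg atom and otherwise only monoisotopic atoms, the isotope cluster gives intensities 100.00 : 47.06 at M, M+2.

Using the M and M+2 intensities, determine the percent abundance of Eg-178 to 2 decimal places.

If p is the fraction of Eg that is Eg-178, then I(M+2)/I(M) = [C(1,1)·p^0·(1−p)] / p^1 = 1·(1−p)/p = 47.06/100.00 = 0.4706
(1−p)/p = 0.4706/1 = 0.4706  ⇒  p = 1/(1 + 0.4706) = 0.6800
Eg-178: 68.00%, Eg-180: 32.00%.

68.00%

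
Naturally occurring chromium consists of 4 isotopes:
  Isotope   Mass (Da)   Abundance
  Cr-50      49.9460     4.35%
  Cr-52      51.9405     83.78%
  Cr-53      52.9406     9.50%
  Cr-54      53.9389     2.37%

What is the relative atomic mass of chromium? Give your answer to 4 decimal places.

51.9961 Da

Average mass = Σ (abundance × isotope mass) = 0.0435 × 49.9460 + 0.8378 × 51.9405 + 0.0950 × 52.9406 + 0.0237 × 53.9389
= 2.17265 + 43.51575 + 5.02936 + 1.27835 = 51.99611 Da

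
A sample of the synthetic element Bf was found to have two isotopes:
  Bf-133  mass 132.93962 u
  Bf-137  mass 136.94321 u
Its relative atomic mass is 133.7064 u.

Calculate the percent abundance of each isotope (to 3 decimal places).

Bf-133: 80.848%, Bf-137: 19.152%

With x = fraction of Bf-133 (so Bf-137 is 1 − x):
132.93962·x + 136.94321·(1 − x) = 133.7064
(132.93962 − 136.94321)·x = 133.7064 − 136.94321
x = -3.23681 / -4.00359 = 0.80848 → 80.848% Bf-133, 19.152% Bf-137.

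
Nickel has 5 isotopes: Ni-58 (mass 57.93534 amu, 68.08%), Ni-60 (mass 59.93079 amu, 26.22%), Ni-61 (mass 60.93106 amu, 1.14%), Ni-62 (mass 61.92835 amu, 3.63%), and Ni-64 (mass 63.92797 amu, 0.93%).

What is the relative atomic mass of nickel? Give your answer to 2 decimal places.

58.69 amu

Weight each isotope mass by its fractional abundance: 0.6808 × 57.93534 + 0.2622 × 59.93079 + 0.0114 × 60.93106 + 0.0363 × 61.92835 + 0.0093 × 63.92797
= 39.442379 + 15.713853 + 0.694614 + 2.247999 + 0.594530 = 58.693375 amu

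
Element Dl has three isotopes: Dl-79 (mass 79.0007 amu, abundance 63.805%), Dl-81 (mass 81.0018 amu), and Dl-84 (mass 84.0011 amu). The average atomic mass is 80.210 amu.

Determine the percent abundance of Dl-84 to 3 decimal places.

16.171%

The remaining 36.195% is split between Dl-81 (fraction x) and Dl-84 (fraction 0.36195 − x).
Substituting: 81.0018x + 84.0011(0.36195 − x) = 29.803603365
(81.0018 − 84.0011)x = -0.60059478  ⇒  x = 0.20024, y = 0.16171
Dl-81: 20.024%, Dl-84: 16.171%.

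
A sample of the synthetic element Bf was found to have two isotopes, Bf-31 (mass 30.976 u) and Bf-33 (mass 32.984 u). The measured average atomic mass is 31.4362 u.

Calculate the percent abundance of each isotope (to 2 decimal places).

Bf-31: 77.08%, Bf-33: 22.92%

Let x be the fractional abundance of Bf-31; then Bf-33 has abundance 1 − x.
30.976·x + 32.984·(1 − x) = 31.4362
(30.976 − 32.984)·x = 31.4362 − 32.984
x = -1.5478 / -2.008 = 0.77082 → 77.08% Bf-31, 22.92% Bf-33.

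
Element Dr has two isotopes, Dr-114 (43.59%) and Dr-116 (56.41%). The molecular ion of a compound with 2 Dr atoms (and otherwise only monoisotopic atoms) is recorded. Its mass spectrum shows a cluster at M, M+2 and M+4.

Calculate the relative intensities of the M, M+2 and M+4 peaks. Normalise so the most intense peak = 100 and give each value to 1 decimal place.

38.6 : 100.0 : 64.7

Each Dr atom is independently Dr-114 (p = 0.4359) or Dr-116 (q = 0.5641); the cluster is the binomial expansion (p + q)^2.
P(M) = 0.4359^2 = 0.190009
P(M+2) = 2 × 0.4359^1 × 0.5641^1 = 0.491782
P(M+4) = 0.5641^2 = 0.318209
The M+2 peak is largest (0.491782); scaling to 100 gives 38.6 : 100.0 : 64.7.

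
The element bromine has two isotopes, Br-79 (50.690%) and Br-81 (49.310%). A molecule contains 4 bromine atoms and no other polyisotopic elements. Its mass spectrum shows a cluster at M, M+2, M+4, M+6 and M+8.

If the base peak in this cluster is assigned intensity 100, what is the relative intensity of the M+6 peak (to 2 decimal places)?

Binomial terms of (0.50690 + 0.49310)^4: M 0.0660, M+2 0.2569, M+4 0.3749, M+6 0.2431, M+8 0.0591 → M+4 is the base peak.
P(M+4) = C(4,2) × 0.50690^2 × 0.49310^2 = 6 × 0.25694761 × 0.24314761 = 0.374857 (base)
P(M+6) = C(4,3) × 0.50690^1 × 0.49310^3 = 4 × 0.5069 × 0.11989609 = 0.243101
Relative intensity = 0.243101 / 0.374857 × 100 = 64.85

64.85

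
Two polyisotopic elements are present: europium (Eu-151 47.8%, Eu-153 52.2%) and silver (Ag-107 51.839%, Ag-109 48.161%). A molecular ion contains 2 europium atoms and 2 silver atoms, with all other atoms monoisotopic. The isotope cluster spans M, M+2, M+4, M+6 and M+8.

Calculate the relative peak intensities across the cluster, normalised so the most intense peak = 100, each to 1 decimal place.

16.4 : 66.1 : 100.0 : 67.1 : 16.8

Europium pattern (n=2): 0.228484 : 0.499032 : 0.272484
Silver pattern (n=2): 0.26872819 : 0.49932362 : 0.23194819
Convolve the two distributions (both contribute in 2-u steps):
  M: 0.228484×0.26872819 = 0.061400
  M+2: 0.228484×0.49932362 + 0.499032×0.26872819 = 0.248191
  M+4: 0.228484×0.23194819 + 0.499032×0.49932362 + 0.272484×0.26872819 = 0.375399
  M+6: 0.499032×0.23194819 + 0.272484×0.49932362 = 0.251807
  M+8: 0.272484×0.23194819 = 0.063202
Scale to base peak (0.375399) = 100: 16.4 : 66.1 : 100.0 : 67.1 : 16.8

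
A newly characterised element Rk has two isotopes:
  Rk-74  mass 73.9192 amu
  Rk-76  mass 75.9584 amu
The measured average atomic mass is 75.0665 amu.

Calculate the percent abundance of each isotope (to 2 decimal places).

Writing the weighted mean with unknown fraction x of Rk-74:
73.9192·x + 75.9584·(1 − x) = 75.0665
(73.9192 − 75.9584)·x = 75.0665 − 75.9584
x = -0.8919 / -2.0392 = 0.43738 → 43.74% Rk-74, 56.26% Rk-76.

Rk-74: 43.74%, Rk-76: 56.26%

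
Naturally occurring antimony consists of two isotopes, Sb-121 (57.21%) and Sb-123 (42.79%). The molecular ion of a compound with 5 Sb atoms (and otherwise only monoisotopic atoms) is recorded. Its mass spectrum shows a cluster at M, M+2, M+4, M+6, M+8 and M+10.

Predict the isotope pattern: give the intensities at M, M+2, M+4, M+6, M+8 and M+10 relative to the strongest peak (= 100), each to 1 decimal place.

The 5 Sb atoms are independent, so intensities follow the terms of (0.5721 + 0.4279)^5.
P(M) = 0.5721^5 = 0.061286
P(M+2) = 5 × 0.5721^4 × 0.4279^1 = 0.229192
P(M+4) = 10 × 0.5721^3 × 0.4279^2 = 0.342847
P(M+6) = 10 × 0.5721^2 × 0.4279^3 = 0.256431
P(M+8) = 5 × 0.5721^1 × 0.4279^4 = 0.095898
P(M+10) = 0.4279^5 = 0.014345
The M+4 peak is largest (0.342847); scaling to 100 gives 17.9 : 66.8 : 100.0 : 74.8 : 28.0 : 4.2.

17.9 : 66.8 : 100.0 : 74.8 : 28.0 : 4.2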